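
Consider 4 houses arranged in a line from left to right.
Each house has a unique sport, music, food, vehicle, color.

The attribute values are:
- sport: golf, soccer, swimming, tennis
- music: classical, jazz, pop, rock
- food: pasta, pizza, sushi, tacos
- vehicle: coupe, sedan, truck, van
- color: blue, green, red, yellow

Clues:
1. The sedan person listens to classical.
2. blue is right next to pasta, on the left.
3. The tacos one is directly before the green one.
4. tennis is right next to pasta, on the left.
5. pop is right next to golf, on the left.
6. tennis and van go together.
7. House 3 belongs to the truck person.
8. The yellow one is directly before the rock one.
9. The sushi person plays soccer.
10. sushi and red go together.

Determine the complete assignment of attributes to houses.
Solution:

House | Sport | Music | Food | Vehicle | Color
----------------------------------------------
  1   | tennis | pop | tacos | van | blue
  2   | golf | classical | pasta | sedan | green
  3   | swimming | jazz | pizza | truck | yellow
  4   | soccer | rock | sushi | coupe | red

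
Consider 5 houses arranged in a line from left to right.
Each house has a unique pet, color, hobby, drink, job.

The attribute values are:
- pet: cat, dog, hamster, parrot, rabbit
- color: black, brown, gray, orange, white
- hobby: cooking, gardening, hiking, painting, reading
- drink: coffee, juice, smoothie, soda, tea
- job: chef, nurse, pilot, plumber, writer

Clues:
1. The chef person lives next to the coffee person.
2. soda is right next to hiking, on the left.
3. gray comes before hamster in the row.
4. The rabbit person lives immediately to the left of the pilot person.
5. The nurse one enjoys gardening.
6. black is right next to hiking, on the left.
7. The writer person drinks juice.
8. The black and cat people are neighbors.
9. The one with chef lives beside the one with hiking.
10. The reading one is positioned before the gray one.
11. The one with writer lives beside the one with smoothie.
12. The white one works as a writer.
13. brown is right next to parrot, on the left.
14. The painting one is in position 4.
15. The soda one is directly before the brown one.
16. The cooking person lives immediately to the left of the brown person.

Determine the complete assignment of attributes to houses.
Solution:

House | Pet | Color | Hobby | Drink | Job
-----------------------------------------
  1   | rabbit | black | cooking | soda | chef
  2   | cat | brown | hiking | coffee | pilot
  3   | parrot | white | reading | juice | writer
  4   | dog | gray | painting | smoothie | plumber
  5   | hamster | orange | gardening | tea | nurse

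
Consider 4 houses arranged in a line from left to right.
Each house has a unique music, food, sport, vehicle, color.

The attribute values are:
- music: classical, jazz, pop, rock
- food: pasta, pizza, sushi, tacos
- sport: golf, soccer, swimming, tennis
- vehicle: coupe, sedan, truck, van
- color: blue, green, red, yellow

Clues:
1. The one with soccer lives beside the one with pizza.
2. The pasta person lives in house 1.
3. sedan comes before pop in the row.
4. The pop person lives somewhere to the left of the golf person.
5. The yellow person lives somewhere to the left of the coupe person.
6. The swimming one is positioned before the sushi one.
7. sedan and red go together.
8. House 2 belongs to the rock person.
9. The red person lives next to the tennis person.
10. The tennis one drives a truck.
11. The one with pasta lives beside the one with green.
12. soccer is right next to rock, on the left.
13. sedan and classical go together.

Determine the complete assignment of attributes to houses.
Solution:

House | Music | Food | Sport | Vehicle | Color
----------------------------------------------
  1   | classical | pasta | soccer | sedan | red
  2   | rock | pizza | tennis | truck | green
  3   | pop | tacos | swimming | van | yellow
  4   | jazz | sushi | golf | coupe | blue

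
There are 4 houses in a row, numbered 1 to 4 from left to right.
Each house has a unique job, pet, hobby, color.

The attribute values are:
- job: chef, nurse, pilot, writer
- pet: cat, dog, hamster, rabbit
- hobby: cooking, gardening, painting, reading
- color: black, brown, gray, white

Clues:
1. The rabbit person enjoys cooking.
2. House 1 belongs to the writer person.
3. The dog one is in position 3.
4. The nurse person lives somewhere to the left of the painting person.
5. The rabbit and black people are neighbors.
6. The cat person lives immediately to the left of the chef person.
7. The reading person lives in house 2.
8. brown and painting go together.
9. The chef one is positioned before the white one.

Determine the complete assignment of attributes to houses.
Solution:

House | Job | Pet | Hobby | Color
---------------------------------
  1   | writer | rabbit | cooking | gray
  2   | nurse | cat | reading | black
  3   | chef | dog | painting | brown
  4   | pilot | hamster | gardening | white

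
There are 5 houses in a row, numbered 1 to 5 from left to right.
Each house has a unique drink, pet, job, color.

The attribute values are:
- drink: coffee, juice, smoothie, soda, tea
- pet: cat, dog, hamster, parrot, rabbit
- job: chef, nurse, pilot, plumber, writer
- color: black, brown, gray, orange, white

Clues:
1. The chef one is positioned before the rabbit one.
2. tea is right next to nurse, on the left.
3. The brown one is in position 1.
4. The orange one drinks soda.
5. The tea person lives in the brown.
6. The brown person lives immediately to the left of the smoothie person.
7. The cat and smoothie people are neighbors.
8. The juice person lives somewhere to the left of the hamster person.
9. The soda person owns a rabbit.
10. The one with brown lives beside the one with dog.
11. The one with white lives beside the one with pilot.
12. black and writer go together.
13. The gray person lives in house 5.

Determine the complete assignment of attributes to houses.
Solution:

House | Drink | Pet | Job | Color
---------------------------------
  1   | tea | cat | chef | brown
  2   | smoothie | dog | nurse | white
  3   | soda | rabbit | pilot | orange
  4   | juice | parrot | writer | black
  5   | coffee | hamster | plumber | gray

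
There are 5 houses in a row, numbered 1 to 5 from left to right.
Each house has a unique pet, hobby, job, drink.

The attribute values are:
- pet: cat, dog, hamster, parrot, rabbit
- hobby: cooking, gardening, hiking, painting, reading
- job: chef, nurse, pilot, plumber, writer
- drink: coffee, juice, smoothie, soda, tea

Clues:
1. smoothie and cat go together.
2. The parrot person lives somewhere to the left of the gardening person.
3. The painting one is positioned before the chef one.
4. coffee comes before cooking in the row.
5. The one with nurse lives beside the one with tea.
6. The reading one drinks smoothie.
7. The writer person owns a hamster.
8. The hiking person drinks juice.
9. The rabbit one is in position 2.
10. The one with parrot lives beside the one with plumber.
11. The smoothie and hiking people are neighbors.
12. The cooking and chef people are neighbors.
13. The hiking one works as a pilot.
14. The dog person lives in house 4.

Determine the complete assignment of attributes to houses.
Solution:

House | Pet | Hobby | Job | Drink
---------------------------------
  1   | parrot | painting | nurse | coffee
  2   | rabbit | cooking | plumber | tea
  3   | cat | reading | chef | smoothie
  4   | dog | hiking | pilot | juice
  5   | hamster | gardening | writer | soda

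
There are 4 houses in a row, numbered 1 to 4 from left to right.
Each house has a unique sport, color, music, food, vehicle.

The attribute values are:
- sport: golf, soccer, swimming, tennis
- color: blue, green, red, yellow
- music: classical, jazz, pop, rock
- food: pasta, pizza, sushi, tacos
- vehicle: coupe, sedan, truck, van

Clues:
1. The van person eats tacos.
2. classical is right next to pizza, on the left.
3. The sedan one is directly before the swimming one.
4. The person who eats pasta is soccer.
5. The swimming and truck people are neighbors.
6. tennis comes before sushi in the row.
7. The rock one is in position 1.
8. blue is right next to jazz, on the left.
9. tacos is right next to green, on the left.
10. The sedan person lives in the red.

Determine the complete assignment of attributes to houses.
Solution:

House | Sport | Color | Music | Food | Vehicle
----------------------------------------------
  1   | soccer | red | rock | pasta | sedan
  2   | swimming | blue | classical | tacos | van
  3   | tennis | green | jazz | pizza | truck
  4   | golf | yellow | pop | sushi | coupe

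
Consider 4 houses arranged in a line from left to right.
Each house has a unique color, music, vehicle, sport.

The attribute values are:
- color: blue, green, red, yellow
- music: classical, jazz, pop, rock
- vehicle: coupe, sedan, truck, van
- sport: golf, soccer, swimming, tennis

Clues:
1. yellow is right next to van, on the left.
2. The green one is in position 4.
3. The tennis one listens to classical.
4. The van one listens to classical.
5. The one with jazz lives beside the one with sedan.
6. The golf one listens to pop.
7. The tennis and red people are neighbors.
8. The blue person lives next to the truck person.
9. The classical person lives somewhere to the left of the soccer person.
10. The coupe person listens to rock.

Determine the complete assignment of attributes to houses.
Solution:

House | Color | Music | Vehicle | Sport
---------------------------------------
  1   | yellow | rock | coupe | swimming
  2   | blue | classical | van | tennis
  3   | red | jazz | truck | soccer
  4   | green | pop | sedan | golf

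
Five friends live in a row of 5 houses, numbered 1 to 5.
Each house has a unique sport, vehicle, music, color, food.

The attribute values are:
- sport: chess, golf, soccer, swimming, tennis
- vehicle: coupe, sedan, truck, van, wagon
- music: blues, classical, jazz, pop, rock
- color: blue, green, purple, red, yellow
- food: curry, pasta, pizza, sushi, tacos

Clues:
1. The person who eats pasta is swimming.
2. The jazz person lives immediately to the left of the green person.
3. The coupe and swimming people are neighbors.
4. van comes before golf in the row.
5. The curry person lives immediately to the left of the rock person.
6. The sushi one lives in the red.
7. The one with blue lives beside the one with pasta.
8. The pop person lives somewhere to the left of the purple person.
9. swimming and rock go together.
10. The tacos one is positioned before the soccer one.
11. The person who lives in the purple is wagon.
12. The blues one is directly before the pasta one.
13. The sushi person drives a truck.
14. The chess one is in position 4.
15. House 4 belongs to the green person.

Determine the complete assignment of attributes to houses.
Solution:

House | Sport | Vehicle | Music | Color | Food
----------------------------------------------
  1   | tennis | coupe | blues | blue | curry
  2   | swimming | van | rock | yellow | pasta
  3   | golf | truck | jazz | red | sushi
  4   | chess | sedan | pop | green | tacos
  5   | soccer | wagon | classical | purple | pizza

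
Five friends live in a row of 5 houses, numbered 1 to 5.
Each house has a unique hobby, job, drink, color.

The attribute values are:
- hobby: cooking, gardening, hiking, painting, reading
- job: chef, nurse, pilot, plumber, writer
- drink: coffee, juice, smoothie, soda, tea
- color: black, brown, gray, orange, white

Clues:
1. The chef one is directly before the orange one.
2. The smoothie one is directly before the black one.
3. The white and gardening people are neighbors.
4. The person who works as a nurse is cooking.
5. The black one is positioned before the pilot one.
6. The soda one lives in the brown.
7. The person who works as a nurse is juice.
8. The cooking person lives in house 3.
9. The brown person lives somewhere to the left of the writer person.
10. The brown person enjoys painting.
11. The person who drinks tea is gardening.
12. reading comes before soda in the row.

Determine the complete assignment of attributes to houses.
Solution:

House | Hobby | Job | Drink | Color
-----------------------------------
  1   | reading | plumber | smoothie | white
  2   | gardening | chef | tea | black
  3   | cooking | nurse | juice | orange
  4   | painting | pilot | soda | brown
  5   | hiking | writer | coffee | gray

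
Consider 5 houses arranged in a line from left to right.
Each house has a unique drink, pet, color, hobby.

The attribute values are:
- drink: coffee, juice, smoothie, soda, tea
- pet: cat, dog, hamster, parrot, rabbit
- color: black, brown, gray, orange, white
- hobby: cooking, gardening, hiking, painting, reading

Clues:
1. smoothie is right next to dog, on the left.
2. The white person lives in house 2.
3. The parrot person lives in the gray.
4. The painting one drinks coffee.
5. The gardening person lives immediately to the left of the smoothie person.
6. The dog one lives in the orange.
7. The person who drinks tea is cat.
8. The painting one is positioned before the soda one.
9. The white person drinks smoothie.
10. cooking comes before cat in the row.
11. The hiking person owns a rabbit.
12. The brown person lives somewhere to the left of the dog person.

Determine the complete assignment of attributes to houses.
Solution:

House | Drink | Pet | Color | Hobby
-----------------------------------
  1   | juice | hamster | brown | gardening
  2   | smoothie | rabbit | white | hiking
  3   | coffee | dog | orange | painting
  4   | soda | parrot | gray | cooking
  5   | tea | cat | black | reading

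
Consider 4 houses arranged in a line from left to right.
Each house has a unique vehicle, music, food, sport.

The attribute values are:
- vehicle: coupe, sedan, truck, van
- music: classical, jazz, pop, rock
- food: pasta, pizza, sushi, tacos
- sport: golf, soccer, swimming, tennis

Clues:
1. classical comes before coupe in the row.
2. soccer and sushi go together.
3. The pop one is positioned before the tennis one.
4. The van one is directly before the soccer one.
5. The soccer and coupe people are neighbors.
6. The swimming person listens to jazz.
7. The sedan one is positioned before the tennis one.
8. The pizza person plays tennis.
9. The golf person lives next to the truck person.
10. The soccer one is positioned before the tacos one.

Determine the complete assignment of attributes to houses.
Solution:

House | Vehicle | Music | Food | Sport
--------------------------------------
  1   | van | jazz | pasta | swimming
  2   | sedan | classical | sushi | soccer
  3   | coupe | pop | tacos | golf
  4   | truck | rock | pizza | tennis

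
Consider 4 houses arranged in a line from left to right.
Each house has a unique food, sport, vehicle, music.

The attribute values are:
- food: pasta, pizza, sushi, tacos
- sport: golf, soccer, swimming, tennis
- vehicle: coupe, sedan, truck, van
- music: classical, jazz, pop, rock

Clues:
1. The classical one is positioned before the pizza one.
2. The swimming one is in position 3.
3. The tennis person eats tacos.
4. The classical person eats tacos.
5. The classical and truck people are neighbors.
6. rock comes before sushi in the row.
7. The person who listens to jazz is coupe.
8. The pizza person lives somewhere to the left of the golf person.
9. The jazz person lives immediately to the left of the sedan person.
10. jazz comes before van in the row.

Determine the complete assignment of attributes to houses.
Solution:

House | Food | Sport | Vehicle | Music
--------------------------------------
  1   | pasta | soccer | coupe | jazz
  2   | tacos | tennis | sedan | classical
  3   | pizza | swimming | truck | rock
  4   | sushi | golf | van | pop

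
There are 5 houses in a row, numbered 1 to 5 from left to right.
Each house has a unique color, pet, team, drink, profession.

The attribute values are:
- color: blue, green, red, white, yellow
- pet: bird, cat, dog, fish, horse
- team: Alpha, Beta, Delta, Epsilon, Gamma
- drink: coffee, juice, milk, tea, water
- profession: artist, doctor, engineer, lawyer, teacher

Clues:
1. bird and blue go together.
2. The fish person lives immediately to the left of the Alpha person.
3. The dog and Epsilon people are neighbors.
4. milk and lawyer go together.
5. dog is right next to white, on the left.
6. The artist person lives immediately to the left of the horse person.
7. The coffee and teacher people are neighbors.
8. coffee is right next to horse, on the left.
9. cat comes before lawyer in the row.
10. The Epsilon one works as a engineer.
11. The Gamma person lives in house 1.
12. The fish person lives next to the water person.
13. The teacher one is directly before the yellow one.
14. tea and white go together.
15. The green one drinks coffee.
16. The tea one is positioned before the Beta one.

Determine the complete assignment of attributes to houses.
Solution:

House | Color | Pet | Team | Drink | Profession
-----------------------------------------------
  1   | green | fish | Gamma | coffee | artist
  2   | red | horse | Alpha | water | teacher
  3   | yellow | dog | Delta | juice | doctor
  4   | white | cat | Epsilon | tea | engineer
  5   | blue | bird | Beta | milk | lawyer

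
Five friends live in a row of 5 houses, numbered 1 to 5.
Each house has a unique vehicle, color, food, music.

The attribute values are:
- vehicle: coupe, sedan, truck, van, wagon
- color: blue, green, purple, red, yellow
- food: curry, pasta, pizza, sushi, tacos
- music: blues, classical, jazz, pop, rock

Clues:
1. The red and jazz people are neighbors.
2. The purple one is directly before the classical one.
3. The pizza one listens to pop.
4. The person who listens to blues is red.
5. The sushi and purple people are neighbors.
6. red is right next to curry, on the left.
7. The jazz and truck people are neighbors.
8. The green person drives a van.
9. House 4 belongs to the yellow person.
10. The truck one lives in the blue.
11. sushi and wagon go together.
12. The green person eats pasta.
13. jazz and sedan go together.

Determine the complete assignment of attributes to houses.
Solution:

House | Vehicle | Color | Food | Music
--------------------------------------
  1   | wagon | red | sushi | blues
  2   | sedan | purple | curry | jazz
  3   | truck | blue | tacos | classical
  4   | coupe | yellow | pizza | pop
  5   | van | green | pasta | rock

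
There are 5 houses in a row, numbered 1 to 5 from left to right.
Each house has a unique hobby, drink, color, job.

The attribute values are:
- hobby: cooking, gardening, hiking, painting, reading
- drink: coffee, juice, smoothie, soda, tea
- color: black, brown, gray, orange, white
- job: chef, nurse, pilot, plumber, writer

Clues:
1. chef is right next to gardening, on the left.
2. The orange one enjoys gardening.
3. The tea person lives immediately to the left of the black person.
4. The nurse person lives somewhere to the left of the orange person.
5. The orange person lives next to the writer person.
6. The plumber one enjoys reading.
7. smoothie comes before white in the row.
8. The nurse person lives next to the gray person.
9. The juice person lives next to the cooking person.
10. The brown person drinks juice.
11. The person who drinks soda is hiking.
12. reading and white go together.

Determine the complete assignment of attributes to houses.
Solution:

House | Hobby | Drink | Color | Job
-----------------------------------
  1   | painting | juice | brown | nurse
  2   | cooking | smoothie | gray | chef
  3   | gardening | tea | orange | pilot
  4   | hiking | soda | black | writer
  5   | reading | coffee | white | plumber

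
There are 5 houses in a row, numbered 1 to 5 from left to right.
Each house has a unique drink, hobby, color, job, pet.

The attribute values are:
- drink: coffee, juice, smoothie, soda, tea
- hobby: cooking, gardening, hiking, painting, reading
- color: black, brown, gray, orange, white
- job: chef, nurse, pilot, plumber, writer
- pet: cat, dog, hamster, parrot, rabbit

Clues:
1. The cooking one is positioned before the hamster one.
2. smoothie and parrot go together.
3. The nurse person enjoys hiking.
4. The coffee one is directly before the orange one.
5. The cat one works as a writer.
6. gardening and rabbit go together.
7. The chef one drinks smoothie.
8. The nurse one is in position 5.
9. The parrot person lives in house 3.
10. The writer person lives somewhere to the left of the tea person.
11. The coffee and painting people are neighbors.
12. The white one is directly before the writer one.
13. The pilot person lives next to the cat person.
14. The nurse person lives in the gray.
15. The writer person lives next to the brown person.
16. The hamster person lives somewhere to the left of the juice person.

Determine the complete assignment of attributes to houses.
Solution:

House | Drink | Hobby | Color | Job | Pet
-----------------------------------------
  1   | coffee | gardening | white | pilot | rabbit
  2   | soda | painting | orange | writer | cat
  3   | smoothie | cooking | brown | chef | parrot
  4   | tea | reading | black | plumber | hamster
  5   | juice | hiking | gray | nurse | dog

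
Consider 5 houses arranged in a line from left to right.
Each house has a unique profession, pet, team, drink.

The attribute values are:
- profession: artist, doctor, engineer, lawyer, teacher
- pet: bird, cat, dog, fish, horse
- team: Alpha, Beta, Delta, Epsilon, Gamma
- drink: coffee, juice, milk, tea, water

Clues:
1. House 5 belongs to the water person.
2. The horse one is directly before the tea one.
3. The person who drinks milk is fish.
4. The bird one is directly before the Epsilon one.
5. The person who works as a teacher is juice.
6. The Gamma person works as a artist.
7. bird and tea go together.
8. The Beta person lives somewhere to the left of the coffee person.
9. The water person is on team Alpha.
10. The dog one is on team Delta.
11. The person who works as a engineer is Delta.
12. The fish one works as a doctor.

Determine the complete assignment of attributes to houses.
Solution:

House | Profession | Pet | Team | Drink
---------------------------------------
  1   | teacher | horse | Beta | juice
  2   | artist | bird | Gamma | tea
  3   | doctor | fish | Epsilon | milk
  4   | engineer | dog | Delta | coffee
  5   | lawyer | cat | Alpha | water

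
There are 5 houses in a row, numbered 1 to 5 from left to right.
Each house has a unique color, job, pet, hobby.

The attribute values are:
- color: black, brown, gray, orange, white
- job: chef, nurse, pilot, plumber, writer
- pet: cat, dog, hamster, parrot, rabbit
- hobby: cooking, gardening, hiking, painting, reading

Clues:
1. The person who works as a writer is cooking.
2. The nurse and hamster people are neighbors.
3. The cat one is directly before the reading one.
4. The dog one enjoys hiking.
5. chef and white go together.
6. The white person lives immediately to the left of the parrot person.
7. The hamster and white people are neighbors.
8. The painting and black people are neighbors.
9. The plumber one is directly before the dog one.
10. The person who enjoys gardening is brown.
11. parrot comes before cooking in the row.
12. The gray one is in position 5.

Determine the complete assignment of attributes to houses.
Solution:

House | Color | Job | Pet | Hobby
---------------------------------
  1   | orange | nurse | cat | painting
  2   | black | plumber | hamster | reading
  3   | white | chef | dog | hiking
  4   | brown | pilot | parrot | gardening
  5   | gray | writer | rabbit | cooking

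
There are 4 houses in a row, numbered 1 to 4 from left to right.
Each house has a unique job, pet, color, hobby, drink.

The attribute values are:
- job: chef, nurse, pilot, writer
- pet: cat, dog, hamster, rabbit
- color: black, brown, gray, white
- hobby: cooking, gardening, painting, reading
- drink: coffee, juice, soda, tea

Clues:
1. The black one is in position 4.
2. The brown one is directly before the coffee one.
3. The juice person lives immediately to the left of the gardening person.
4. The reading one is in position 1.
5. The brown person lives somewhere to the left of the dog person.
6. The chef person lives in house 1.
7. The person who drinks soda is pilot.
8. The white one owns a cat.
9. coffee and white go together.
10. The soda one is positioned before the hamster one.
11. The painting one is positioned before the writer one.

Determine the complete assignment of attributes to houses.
Solution:

House | Job | Pet | Color | Hobby | Drink
-----------------------------------------
  1   | chef | rabbit | brown | reading | juice
  2   | nurse | cat | white | gardening | coffee
  3   | pilot | dog | gray | painting | soda
  4   | writer | hamster | black | cooking | tea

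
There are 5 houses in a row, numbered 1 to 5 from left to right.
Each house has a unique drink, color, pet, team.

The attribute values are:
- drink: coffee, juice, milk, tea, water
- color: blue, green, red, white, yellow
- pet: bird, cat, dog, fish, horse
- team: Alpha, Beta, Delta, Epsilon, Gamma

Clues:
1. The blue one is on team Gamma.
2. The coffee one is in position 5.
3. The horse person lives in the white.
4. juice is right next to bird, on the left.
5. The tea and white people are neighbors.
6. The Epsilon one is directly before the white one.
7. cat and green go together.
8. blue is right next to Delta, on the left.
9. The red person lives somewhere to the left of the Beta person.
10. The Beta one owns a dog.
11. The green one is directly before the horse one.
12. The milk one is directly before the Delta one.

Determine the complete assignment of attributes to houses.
Solution:

House | Drink | Color | Pet | Team
----------------------------------
  1   | tea | green | cat | Epsilon
  2   | juice | white | horse | Alpha
  3   | milk | blue | bird | Gamma
  4   | water | red | fish | Delta
  5   | coffee | yellow | dog | Beta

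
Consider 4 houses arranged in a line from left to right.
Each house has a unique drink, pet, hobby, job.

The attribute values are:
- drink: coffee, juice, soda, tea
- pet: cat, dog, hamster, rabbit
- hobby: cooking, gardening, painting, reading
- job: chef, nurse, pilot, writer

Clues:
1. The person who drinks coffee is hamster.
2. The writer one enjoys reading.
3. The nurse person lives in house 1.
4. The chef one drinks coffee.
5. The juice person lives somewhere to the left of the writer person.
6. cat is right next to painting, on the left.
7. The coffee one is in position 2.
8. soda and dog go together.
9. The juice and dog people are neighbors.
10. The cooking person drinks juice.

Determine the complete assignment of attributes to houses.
Solution:

House | Drink | Pet | Hobby | Job
---------------------------------
  1   | tea | cat | gardening | nurse
  2   | coffee | hamster | painting | chef
  3   | juice | rabbit | cooking | pilot
  4   | soda | dog | reading | writer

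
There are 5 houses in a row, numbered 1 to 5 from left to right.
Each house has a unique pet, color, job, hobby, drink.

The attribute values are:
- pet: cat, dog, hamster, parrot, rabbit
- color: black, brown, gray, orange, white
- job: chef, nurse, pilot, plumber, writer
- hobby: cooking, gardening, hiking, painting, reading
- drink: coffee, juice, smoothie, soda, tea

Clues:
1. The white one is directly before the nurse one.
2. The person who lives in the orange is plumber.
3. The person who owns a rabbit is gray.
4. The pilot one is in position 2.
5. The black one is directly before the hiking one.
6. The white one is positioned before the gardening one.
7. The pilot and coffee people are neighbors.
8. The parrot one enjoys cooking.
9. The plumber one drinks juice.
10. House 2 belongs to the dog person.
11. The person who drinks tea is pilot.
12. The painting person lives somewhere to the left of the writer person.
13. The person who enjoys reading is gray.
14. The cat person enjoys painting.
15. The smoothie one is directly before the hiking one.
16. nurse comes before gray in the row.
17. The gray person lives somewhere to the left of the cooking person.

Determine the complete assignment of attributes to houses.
Solution:

House | Pet | Color | Job | Hobby | Drink
-----------------------------------------
  1   | cat | black | chef | painting | smoothie
  2   | dog | white | pilot | hiking | tea
  3   | hamster | brown | nurse | gardening | coffee
  4   | rabbit | gray | writer | reading | soda
  5   | parrot | orange | plumber | cooking | juice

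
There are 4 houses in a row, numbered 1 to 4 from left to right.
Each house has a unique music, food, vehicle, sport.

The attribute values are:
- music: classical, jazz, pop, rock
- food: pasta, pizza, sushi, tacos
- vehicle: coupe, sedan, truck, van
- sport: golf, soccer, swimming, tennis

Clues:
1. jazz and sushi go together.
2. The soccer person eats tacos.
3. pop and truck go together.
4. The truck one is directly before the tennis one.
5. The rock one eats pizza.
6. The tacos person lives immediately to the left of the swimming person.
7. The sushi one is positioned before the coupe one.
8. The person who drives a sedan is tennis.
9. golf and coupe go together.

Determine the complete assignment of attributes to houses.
Solution:

House | Music | Food | Vehicle | Sport
--------------------------------------
  1   | classical | tacos | van | soccer
  2   | pop | pasta | truck | swimming
  3   | jazz | sushi | sedan | tennis
  4   | rock | pizza | coupe | golf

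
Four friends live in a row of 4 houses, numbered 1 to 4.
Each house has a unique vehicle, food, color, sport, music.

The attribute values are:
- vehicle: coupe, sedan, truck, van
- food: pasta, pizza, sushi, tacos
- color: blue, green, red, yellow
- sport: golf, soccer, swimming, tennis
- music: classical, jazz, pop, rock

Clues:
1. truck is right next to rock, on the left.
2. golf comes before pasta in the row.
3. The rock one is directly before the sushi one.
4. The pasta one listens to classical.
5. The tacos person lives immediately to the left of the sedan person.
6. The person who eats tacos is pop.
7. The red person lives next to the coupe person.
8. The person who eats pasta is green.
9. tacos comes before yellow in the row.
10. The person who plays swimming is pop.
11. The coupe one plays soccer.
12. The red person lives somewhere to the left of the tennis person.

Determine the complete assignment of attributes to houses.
Solution:

House | Vehicle | Food | Color | Sport | Music
----------------------------------------------
  1   | truck | tacos | blue | swimming | pop
  2   | sedan | pizza | red | golf | rock
  3   | coupe | sushi | yellow | soccer | jazz
  4   | van | pasta | green | tennis | classical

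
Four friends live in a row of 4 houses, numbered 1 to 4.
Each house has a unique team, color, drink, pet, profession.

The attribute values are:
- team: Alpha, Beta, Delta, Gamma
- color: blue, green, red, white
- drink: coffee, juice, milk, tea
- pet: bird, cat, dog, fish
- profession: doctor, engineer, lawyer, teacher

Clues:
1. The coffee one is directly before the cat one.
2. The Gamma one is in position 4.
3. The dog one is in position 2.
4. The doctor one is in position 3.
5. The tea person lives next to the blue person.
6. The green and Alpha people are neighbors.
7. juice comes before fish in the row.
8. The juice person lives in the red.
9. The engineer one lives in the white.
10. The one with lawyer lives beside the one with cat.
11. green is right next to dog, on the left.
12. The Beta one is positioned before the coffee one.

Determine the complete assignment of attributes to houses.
Solution:

House | Team | Color | Drink | Pet | Profession
-----------------------------------------------
  1   | Beta | green | tea | bird | teacher
  2   | Alpha | blue | coffee | dog | lawyer
  3   | Delta | red | juice | cat | doctor
  4   | Gamma | white | milk | fish | engineer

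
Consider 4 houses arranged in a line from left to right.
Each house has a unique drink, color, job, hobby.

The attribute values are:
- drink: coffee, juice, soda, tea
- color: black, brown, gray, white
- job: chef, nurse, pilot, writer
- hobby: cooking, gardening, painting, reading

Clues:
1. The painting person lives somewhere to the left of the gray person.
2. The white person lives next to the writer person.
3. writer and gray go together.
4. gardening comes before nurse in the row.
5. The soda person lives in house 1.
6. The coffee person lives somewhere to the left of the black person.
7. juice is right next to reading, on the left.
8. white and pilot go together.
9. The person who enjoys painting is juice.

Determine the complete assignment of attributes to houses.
Solution:

House | Drink | Color | Job | Hobby
-----------------------------------
  1   | soda | brown | chef | gardening
  2   | juice | white | pilot | painting
  3   | coffee | gray | writer | reading
  4   | tea | black | nurse | cooking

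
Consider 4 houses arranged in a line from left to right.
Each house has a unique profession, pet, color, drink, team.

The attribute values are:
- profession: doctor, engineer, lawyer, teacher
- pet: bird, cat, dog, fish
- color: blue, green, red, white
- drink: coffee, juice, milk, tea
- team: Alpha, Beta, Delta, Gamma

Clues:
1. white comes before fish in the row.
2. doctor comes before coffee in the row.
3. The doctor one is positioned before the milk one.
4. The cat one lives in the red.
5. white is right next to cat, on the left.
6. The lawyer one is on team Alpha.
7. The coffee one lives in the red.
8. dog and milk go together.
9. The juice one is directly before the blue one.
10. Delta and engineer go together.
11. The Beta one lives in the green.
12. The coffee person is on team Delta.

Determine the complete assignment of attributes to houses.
Solution:

House | Profession | Pet | Color | Drink | Team
-----------------------------------------------
  1   | doctor | bird | white | tea | Gamma
  2   | engineer | cat | red | coffee | Delta
  3   | teacher | fish | green | juice | Beta
  4   | lawyer | dog | blue | milk | Alpha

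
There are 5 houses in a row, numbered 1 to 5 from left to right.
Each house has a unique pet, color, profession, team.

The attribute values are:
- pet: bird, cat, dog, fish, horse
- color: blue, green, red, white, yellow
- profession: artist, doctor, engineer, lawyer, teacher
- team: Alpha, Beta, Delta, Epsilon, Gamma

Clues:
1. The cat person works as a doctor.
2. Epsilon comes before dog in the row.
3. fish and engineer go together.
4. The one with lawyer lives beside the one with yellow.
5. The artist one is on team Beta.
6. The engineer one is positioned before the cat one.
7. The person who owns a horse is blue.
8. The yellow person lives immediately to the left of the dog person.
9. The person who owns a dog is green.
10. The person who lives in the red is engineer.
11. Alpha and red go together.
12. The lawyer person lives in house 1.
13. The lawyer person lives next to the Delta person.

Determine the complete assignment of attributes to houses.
Solution:

House | Pet | Color | Profession | Team
---------------------------------------
  1   | horse | blue | lawyer | Epsilon
  2   | bird | yellow | teacher | Delta
  3   | dog | green | artist | Beta
  4   | fish | red | engineer | Alpha
  5   | cat | white | doctor | Gamma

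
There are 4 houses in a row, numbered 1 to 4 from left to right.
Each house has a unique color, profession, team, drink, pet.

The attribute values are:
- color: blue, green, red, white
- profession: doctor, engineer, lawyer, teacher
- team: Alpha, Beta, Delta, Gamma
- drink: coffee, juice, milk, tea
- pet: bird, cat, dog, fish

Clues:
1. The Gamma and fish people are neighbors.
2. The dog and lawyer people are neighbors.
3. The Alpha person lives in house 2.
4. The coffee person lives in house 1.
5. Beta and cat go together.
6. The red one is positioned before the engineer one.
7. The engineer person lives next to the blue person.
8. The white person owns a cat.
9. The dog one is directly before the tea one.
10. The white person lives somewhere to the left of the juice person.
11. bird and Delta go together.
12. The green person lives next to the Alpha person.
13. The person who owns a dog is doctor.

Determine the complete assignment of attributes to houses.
Solution:

House | Color | Profession | Team | Drink | Pet
-----------------------------------------------
  1   | green | doctor | Gamma | coffee | dog
  2   | red | lawyer | Alpha | tea | fish
  3   | white | engineer | Beta | milk | cat
  4   | blue | teacher | Delta | juice | bird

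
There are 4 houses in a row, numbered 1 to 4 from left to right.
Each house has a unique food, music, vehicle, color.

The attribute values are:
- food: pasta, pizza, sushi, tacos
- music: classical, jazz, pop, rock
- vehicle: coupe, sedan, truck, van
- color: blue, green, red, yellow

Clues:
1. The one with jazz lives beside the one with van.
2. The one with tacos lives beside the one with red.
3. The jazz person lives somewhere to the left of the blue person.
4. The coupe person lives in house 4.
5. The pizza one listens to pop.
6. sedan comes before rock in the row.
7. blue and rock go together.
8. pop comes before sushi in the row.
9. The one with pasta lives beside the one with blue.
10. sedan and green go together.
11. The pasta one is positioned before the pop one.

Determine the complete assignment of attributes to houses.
Solution:

House | Food | Music | Vehicle | Color
--------------------------------------
  1   | pasta | jazz | sedan | green
  2   | tacos | rock | van | blue
  3   | pizza | pop | truck | red
  4   | sushi | classical | coupe | yellow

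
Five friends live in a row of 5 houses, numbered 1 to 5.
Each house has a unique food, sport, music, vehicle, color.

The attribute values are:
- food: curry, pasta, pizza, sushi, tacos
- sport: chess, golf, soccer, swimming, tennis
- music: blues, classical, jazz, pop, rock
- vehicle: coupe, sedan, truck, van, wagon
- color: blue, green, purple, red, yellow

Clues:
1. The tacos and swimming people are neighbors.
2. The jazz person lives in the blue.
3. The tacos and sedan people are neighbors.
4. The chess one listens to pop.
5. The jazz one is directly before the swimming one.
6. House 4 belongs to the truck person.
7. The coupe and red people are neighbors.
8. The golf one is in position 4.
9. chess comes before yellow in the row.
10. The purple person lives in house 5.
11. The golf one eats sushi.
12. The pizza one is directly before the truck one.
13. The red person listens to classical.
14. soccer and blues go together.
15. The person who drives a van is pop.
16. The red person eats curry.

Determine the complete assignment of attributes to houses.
Solution:

House | Food | Sport | Music | Vehicle | Color
----------------------------------------------
  1   | tacos | tennis | jazz | coupe | blue
  2   | curry | swimming | classical | sedan | red
  3   | pizza | chess | pop | van | green
  4   | sushi | golf | rock | truck | yellow
  5   | pasta | soccer | blues | wagon | purple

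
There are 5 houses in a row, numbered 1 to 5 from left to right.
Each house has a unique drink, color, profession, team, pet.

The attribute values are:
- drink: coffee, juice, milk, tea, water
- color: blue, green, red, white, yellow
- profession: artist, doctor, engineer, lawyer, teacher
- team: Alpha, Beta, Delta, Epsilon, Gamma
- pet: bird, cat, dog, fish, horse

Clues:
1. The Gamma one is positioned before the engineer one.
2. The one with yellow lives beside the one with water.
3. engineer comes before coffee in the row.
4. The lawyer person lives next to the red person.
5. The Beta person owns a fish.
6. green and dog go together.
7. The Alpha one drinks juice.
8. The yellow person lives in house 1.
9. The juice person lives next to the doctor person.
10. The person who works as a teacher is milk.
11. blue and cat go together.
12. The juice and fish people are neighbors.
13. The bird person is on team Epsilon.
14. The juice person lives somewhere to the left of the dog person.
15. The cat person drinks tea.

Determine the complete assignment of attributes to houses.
Solution:

House | Drink | Color | Profession | Team | Pet
-----------------------------------------------
  1   | juice | yellow | lawyer | Alpha | horse
  2   | water | red | doctor | Beta | fish
  3   | milk | green | teacher | Gamma | dog
  4   | tea | blue | engineer | Delta | cat
  5   | coffee | white | artist | Epsilon | bird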